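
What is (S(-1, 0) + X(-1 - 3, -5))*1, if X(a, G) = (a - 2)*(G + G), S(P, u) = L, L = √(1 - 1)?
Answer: 60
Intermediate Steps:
L = 0 (L = √0 = 0)
S(P, u) = 0
X(a, G) = 2*G*(-2 + a) (X(a, G) = (-2 + a)*(2*G) = 2*G*(-2 + a))
(S(-1, 0) + X(-1 - 3, -5))*1 = (0 + 2*(-5)*(-2 + (-1 - 3)))*1 = (0 + 2*(-5)*(-2 - 4))*1 = (0 + 2*(-5)*(-6))*1 = (0 + 60)*1 = 60*1 = 60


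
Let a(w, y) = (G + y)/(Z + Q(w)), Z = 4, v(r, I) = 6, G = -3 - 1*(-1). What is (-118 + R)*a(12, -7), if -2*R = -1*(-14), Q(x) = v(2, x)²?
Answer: 225/8 ≈ 28.125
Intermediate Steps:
G = -2 (G = -3 + 1 = -2)
Q(x) = 36 (Q(x) = 6² = 36)
R = -7 (R = -(-1)*(-14)/2 = -½*14 = -7)
a(w, y) = -1/20 + y/40 (a(w, y) = (-2 + y)/(4 + 36) = (-2 + y)/40 = (-2 + y)*(1/40) = -1/20 + y/40)
(-118 + R)*a(12, -7) = (-118 - 7)*(-1/20 + (1/40)*(-7)) = -125*(-1/20 - 7/40) = -125*(-9/40) = 225/8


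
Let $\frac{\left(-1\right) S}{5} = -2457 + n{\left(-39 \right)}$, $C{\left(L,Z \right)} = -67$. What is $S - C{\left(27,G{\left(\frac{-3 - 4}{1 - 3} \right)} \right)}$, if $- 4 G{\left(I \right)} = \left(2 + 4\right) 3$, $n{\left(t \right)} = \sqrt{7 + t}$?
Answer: $12352 - 20 i \sqrt{2} \approx 12352.0 - 28.284 i$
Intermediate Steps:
$G{\left(I \right)} = - \frac{9}{2}$ ($G{\left(I \right)} = - \frac{\left(2 + 4\right) 3}{4} = - \frac{6 \cdot 3}{4} = \left(- \frac{1}{4}\right) 18 = - \frac{9}{2}$)
$S = 12285 - 20 i \sqrt{2}$ ($S = - 5 \left(-2457 + \sqrt{7 - 39}\right) = - 5 \left(-2457 + \sqrt{-32}\right) = - 5 \left(-2457 + 4 i \sqrt{2}\right) = 12285 - 20 i \sqrt{2} \approx 12285.0 - 28.284 i$)
$S - C{\left(27,G{\left(\frac{-3 - 4}{1 - 3} \right)} \right)} = \left(12285 - 20 i \sqrt{2}\right) - -67 = \left(12285 - 20 i \sqrt{2}\right) + 67 = 12352 - 20 i \sqrt{2}$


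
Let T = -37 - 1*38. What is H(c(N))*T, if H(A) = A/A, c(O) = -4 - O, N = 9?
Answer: -75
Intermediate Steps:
H(A) = 1
T = -75 (T = -37 - 38 = -75)
H(c(N))*T = 1*(-75) = -75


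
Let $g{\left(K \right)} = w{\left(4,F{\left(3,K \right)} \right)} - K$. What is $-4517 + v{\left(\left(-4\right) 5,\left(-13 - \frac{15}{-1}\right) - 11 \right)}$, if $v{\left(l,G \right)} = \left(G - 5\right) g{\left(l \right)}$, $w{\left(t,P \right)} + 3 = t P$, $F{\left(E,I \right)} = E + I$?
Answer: $-3803$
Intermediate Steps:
$w{\left(t,P \right)} = -3 + P t$ ($w{\left(t,P \right)} = -3 + t P = -3 + P t$)
$g{\left(K \right)} = 9 + 3 K$ ($g{\left(K \right)} = \left(-3 + \left(3 + K\right) 4\right) - K = \left(-3 + \left(12 + 4 K\right)\right) - K = \left(9 + 4 K\right) - K = 9 + 3 K$)
$v{\left(l,G \right)} = \left(-5 + G\right) \left(9 + 3 l\right)$ ($v{\left(l,G \right)} = \left(G - 5\right) \left(9 + 3 l\right) = \left(-5 + G\right) \left(9 + 3 l\right)$)
$-4517 + v{\left(\left(-4\right) 5,\left(-13 - \frac{15}{-1}\right) - 11 \right)} = -4517 + 3 \left(-5 - \left(24 - 15\right)\right) \left(3 - 20\right) = -4517 + 3 \left(-5 - 9\right) \left(3 - 20\right) = -4517 + 3 \left(-5 + \left(\left(-13 + 15\right) - 11\right)\right) \left(-17\right) = -4517 + 3 \left(-5 + \left(2 - 11\right)\right) \left(-17\right) = -4517 + 3 \left(-5 - 9\right) \left(-17\right) = -4517 + 3 \left(-14\right) \left(-17\right) = -4517 + 714 = -3803$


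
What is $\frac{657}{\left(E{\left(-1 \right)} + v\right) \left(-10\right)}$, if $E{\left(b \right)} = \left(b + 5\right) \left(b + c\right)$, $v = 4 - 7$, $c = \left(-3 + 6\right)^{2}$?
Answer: $- \frac{657}{290} \approx -2.2655$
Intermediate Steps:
$c = 9$ ($c = 3^{2} = 9$)
$v = -3$
$E{\left(b \right)} = \left(5 + b\right) \left(9 + b\right)$ ($E{\left(b \right)} = \left(b + 5\right) \left(b + 9\right) = \left(5 + b\right) \left(9 + b\right)$)
$\frac{657}{\left(E{\left(-1 \right)} + v\right) \left(-10\right)} = \frac{657}{\left(\left(45 + \left(-1\right)^{2} + 14 \left(-1\right)\right) - 3\right) \left(-10\right)} = \frac{657}{\left(\left(45 + 1 - 14\right) - 3\right) \left(-10\right)} = \frac{657}{\left(32 - 3\right) \left(-10\right)} = \frac{657}{29 \left(-10\right)} = \frac{657}{-290} = 657 \left(- \frac{1}{290}\right) = - \frac{657}{290}$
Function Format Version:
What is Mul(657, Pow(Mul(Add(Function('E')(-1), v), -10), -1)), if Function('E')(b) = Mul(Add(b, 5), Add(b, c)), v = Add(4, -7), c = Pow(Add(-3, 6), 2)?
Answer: Rational(-657, 290) ≈ -2.2655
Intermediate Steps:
c = 9 (c = Pow(3, 2) = 9)
v = -3
Function('E')(b) = Mul(Add(5, b), Add(9, b)) (Function('E')(b) = Mul(Add(b, 5), Add(b, 9)) = Mul(Add(5, b), Add(9, b)))
Mul(657, Pow(Mul(Add(Function('E')(-1), v), -10), -1)) = Mul(657, Pow(Mul(Add(Add(45, Pow(-1, 2), Mul(14, -1)), -3), -10), -1)) = Mul(657, Pow(Mul(Add(Add(45, 1, -14), -3), -10), -1)) = Mul(657, Pow(Mul(Add(32, -3), -10), -1)) = Mul(657, Pow(Mul(29, -10), -1)) = Mul(657, Pow(-290, -1)) = Mul(657, Rational(-1, 290)) = Rational(-657, 290)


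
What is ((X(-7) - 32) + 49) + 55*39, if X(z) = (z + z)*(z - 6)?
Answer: 2344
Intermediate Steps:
X(z) = 2*z*(-6 + z) (X(z) = (2*z)*(-6 + z) = 2*z*(-6 + z))
((X(-7) - 32) + 49) + 55*39 = ((2*(-7)*(-6 - 7) - 32) + 49) + 55*39 = ((2*(-7)*(-13) - 32) + 49) + 2145 = ((182 - 32) + 49) + 2145 = (150 + 49) + 2145 = 199 + 2145 = 2344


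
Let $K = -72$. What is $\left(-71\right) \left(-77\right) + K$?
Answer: $5395$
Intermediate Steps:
$\left(-71\right) \left(-77\right) + K = \left(-71\right) \left(-77\right) - 72 = 5467 - 72 = 5395$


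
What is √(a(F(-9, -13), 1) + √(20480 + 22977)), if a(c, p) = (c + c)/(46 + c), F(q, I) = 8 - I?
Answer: √(2814 + 4489*√43457)/67 ≈ 14.460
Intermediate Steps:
a(c, p) = 2*c/(46 + c) (a(c, p) = (2*c)/(46 + c) = 2*c/(46 + c))
√(a(F(-9, -13), 1) + √(20480 + 22977)) = √(2*(8 - 1*(-13))/(46 + (8 - 1*(-13))) + √(20480 + 22977)) = √(2*(8 + 13)/(46 + (8 + 13)) + √43457) = √(2*21/(46 + 21) + √43457) = √(2*21/67 + √43457) = √(2*21*(1/67) + √43457) = √(42/67 + √43457)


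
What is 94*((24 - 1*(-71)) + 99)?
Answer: 18236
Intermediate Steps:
94*((24 - 1*(-71)) + 99) = 94*((24 + 71) + 99) = 94*(95 + 99) = 94*194 = 18236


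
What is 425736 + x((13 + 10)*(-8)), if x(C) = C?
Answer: 425552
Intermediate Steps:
425736 + x((13 + 10)*(-8)) = 425736 + (13 + 10)*(-8) = 425736 + 23*(-8) = 425736 - 184 = 425552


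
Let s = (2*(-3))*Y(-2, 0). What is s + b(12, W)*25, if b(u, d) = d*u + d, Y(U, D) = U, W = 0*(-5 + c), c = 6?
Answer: 12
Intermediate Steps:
W = 0 (W = 0*(-5 + 6) = 0*1 = 0)
b(u, d) = d + d*u
s = 12 (s = (2*(-3))*(-2) = -6*(-2) = 12)
s + b(12, W)*25 = 12 + (0*(1 + 12))*25 = 12 + (0*13)*25 = 12 + 0*25 = 12 + 0 = 12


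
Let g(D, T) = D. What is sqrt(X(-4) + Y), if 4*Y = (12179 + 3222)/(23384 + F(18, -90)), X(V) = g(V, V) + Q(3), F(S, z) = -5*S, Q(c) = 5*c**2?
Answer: sqrt(89346862398)/46588 ≈ 6.4160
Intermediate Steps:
X(V) = 45 + V (X(V) = V + 5*3**2 = V + 5*9 = V + 45 = 45 + V)
Y = 15401/93176 (Y = ((12179 + 3222)/(23384 - 5*18))/4 = (15401/(23384 - 90))/4 = (15401/23294)/4 = (15401*(1/23294))/4 = (1/4)*(15401/23294) = 15401/93176 ≈ 0.16529)
sqrt(X(-4) + Y) = sqrt((45 - 4) + 15401/93176) = sqrt(41 + 15401/93176) = sqrt(3835617/93176) = sqrt(89346862398)/46588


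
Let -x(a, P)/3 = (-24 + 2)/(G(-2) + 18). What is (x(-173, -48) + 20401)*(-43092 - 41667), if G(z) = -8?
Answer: -8648638842/5 ≈ -1.7297e+9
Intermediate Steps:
x(a, P) = 33/5 (x(a, P) = -3*(-24 + 2)/(-8 + 18) = -(-66)/10 = -3*(-11/5) = 33/5)
(x(-173, -48) + 20401)*(-43092 - 41667) = (33/5 + 20401)*(-43092 - 41667) = (102038/5)*(-84759) = -8648638842/5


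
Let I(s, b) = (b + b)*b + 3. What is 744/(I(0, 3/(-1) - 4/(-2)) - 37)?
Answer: -93/4 ≈ -23.250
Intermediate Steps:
I(s, b) = 3 + 2*b² (I(s, b) = (2*b)*b + 3 = 2*b² + 3 = 3 + 2*b²)
744/(I(0, 3/(-1) - 4/(-2)) - 37) = 744/((3 + 2*(3/(-1) - 4/(-2))²) - 37) = 744/((3 + 2*(3*(-1) - 4*(-½))²) - 37) = 744/((3 + 2*(-3 + 2)²) - 37) = 744/((3 + 2*(-1)²) - 37) = 744/((3 + 2*1) - 37) = 744/((3 + 2) - 37) = 744/(5 - 37) = 744/(-32) = 744*(-1/32) = -93/4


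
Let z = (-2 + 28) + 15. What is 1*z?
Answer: 41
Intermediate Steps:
z = 41 (z = 26 + 15 = 41)
1*z = 1*41 = 41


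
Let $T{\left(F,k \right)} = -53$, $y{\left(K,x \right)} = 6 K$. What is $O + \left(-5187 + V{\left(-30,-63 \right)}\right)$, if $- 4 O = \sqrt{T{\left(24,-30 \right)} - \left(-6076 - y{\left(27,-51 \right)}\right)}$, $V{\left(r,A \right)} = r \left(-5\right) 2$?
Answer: $-4887 - \frac{\sqrt{6185}}{4} \approx -4906.7$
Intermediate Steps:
$V{\left(r,A \right)} = - 10 r$ ($V{\left(r,A \right)} = - 5 r 2 = - 10 r$)
$O = - \frac{\sqrt{6185}}{4}$ ($O = - \frac{\sqrt{-53 + \left(\left(380 + 6 \cdot 27\right) - -5696\right)}}{4} = - \frac{\sqrt{-53 + \left(\left(380 + 162\right) + 5696\right)}}{4} = - \frac{\sqrt{-53 + \left(542 + 5696\right)}}{4} = - \frac{\sqrt{-53 + 6238}}{4} = - \frac{\sqrt{6185}}{4} \approx -19.661$)
$O + \left(-5187 + V{\left(-30,-63 \right)}\right) = - \frac{\sqrt{6185}}{4} - 4887 = -4887 - \frac{\sqrt{6185}}{4}$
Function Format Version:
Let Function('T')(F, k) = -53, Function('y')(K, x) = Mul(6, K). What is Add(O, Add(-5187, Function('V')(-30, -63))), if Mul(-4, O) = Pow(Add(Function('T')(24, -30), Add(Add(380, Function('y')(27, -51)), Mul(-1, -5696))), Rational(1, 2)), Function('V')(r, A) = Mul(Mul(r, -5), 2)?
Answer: Add(-4887, Mul(Rational(-1, 4), Pow(6185, Rational(1, 2)))) ≈ -4906.7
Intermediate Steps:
Function('V')(r, A) = Mul(-10, r) (Function('V')(r, A) = Mul(Mul(-5, r), 2) = Mul(-10, r))
O = Mul(Rational(-1, 4), Pow(6185, Rational(1, 2))) (O = Mul(Rational(-1, 4), Pow(Add(-53, Add(Add(380, Mul(6, 27)), Mul(-1, -5696))), Rational(1, 2))) = Mul(Rational(-1, 4), Pow(Add(-53, Add(Add(380, 162), 5696)), Rational(1, 2))) = Mul(Rational(-1, 4), Pow(Add(-53, Add(542, 5696)), Rational(1, 2))) = Mul(Rational(-1, 4), Pow(Add(-53, 6238), Rational(1, 2))) = Mul(Rational(-1, 4), Pow(6185, Rational(1, 2))) ≈ -19.661)
Add(O, Add(-5187, Function('V')(-30, -63))) = Add(Mul(Rational(-1, 4), Pow(6185, Rational(1, 2))), Add(-5187, Mul(-10, -30))) = Add(Mul(Rational(-1, 4), Pow(6185, Rational(1, 2))), Add(-5187, 300)) = Add(Mul(Rational(-1, 4), Pow(6185, Rational(1, 2))), -4887) = Add(-4887, Mul(Rational(-1, 4), Pow(6185, Rational(1, 2))))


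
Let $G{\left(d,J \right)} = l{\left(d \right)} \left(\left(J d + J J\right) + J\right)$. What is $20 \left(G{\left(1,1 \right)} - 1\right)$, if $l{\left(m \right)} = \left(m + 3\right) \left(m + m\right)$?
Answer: $460$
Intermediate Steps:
$l{\left(m \right)} = 2 m \left(3 + m\right)$ ($l{\left(m \right)} = \left(3 + m\right) 2 m = 2 m \left(3 + m\right)$)
$G{\left(d,J \right)} = 2 d \left(3 + d\right) \left(J + J^{2} + J d\right)$ ($G{\left(d,J \right)} = 2 d \left(3 + d\right) \left(\left(J d + J J\right) + J\right) = 2 d \left(3 + d\right) \left(\left(J d + J^{2}\right) + J\right) = 2 d \left(3 + d\right) \left(\left(J^{2} + J d\right) + J\right) = 2 d \left(3 + d\right) \left(J + J^{2} + J d\right)$)
$20 \left(G{\left(1,1 \right)} - 1\right) = 20 \left(2 \cdot 1 \cdot 1 \left(3 + 1\right) \left(1 + 1 + 1\right) - 1\right) = 20 \left(2 \cdot 1 \cdot 1 \cdot 4 \cdot 3 - 1\right) = 20 \left(24 - 1\right) = 20 \cdot 23 = 460$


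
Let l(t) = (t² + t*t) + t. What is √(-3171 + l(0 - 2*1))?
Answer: I*√3165 ≈ 56.258*I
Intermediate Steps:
l(t) = t + 2*t² (l(t) = (t² + t²) + t = 2*t² + t = t + 2*t²)
√(-3171 + l(0 - 2*1)) = √(-3171 + (0 - 2*1)*(1 + 2*(0 - 2*1))) = √(-3171 + (0 - 2)*(1 + 2*(0 - 2))) = √(-3171 - 2*(1 + 2*(-2))) = √(-3171 - 2*(1 - 4)) = √(-3171 - 2*(-3)) = √(-3171 + 6) = √(-3165) = I*√3165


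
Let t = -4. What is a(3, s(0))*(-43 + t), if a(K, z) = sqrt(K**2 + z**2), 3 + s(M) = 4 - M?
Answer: -47*sqrt(10) ≈ -148.63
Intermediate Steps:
s(M) = 1 - M (s(M) = -3 + (4 - M) = 1 - M)
a(3, s(0))*(-43 + t) = sqrt(3**2 + (1 - 1*0)**2)*(-43 - 4) = sqrt(9 + (1 + 0)**2)*(-47) = sqrt(9 + 1**2)*(-47) = sqrt(9 + 1)*(-47) = sqrt(10)*(-47) = -47*sqrt(10)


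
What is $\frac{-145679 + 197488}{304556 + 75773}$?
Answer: $\frac{51809}{380329} \approx 0.13622$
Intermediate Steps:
$\frac{-145679 + 197488}{304556 + 75773} = \frac{51809}{380329}$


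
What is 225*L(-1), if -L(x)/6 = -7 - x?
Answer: 8100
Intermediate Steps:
L(x) = 42 + 6*x (L(x) = -6*(-7 - x) = 42 + 6*x)
225*L(-1) = 225*(42 + 6*(-1)) = 225*(42 - 6) = 225*36 = 8100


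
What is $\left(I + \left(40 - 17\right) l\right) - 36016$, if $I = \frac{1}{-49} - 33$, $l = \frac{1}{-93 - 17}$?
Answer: $- \frac{194305347}{5390} \approx -36049.0$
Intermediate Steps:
$l = - \frac{1}{110}$ ($l = \frac{1}{-110} = - \frac{1}{110} \approx -0.0090909$)
$I = - \frac{1618}{49}$ ($I = - \frac{1}{49} - 33 = - \frac{1618}{49} \approx -33.02$)
$\left(I + \left(40 - 17\right) l\right) - 36016 = \left(- \frac{1618}{49} + \left(40 - 17\right) \left(- \frac{1}{110}\right)\right) - 36016 = \left(- \frac{1618}{49} + 23 \left(- \frac{1}{110}\right)\right) - 36016 = \left(- \frac{1618}{49} - \frac{23}{110}\right) - 36016 = - \frac{179107}{5390} - 36016 = - \frac{194305347}{5390}$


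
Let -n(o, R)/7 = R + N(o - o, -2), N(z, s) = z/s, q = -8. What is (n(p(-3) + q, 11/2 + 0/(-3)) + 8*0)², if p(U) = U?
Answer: 5929/4 ≈ 1482.3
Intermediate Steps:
n(o, R) = -7*R (n(o, R) = -7*(R + (o - o)/(-2)) = -7*(R + 0*(-½)) = -7*(R + 0) = -7*R)
(n(p(-3) + q, 11/2 + 0/(-3)) + 8*0)² = (-7*(11/2 + 0/(-3)) + 8*0)² = (-7*(11*(½) + 0*(-⅓)) + 0)² = (-7*(11/2 + 0) + 0)² = (-7*11/2 + 0)² = (-77/2 + 0)² = (-77/2)² = 5929/4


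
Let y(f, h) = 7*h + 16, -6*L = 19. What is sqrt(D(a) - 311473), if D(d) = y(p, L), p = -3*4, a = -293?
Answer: 5*I*sqrt(448530)/6 ≈ 558.1*I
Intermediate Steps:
p = -12
L = -19/6 (L = -1/6*19 = -19/6 ≈ -3.1667)
y(f, h) = 16 + 7*h
D(d) = -37/6 (D(d) = 16 + 7*(-19/6) = 16 - 133/6 = -37/6)
sqrt(D(a) - 311473) = sqrt(-37/6 - 311473) = sqrt(-1868875/6) = 5*I*sqrt(448530)/6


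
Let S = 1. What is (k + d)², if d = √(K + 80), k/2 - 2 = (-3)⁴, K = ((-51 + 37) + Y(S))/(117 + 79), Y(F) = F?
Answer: (2324 + √15667)²/196 ≈ 30604.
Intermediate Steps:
K = -13/196 (K = ((-51 + 37) + 1)/(117 + 79) = (-14 + 1)/196 = -13*1/196 = -13/196 ≈ -0.066326)
k = 166 (k = 4 + 2*(-3)⁴ = 4 + 2*81 = 4 + 162 = 166)
d = √15667/14 (d = √(-13/196 + 80) = √(15667/196) = √15667/14 ≈ 8.9406)
(k + d)² = (166 + √15667/14)²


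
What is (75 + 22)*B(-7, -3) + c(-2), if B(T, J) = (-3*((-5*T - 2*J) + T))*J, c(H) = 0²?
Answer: 29682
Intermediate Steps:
c(H) = 0
B(T, J) = J*(6*J + 12*T) (B(T, J) = (-3*(-4*T - 2*J))*J = (6*J + 12*T)*J = J*(6*J + 12*T))
(75 + 22)*B(-7, -3) + c(-2) = (75 + 22)*(6*(-3)*(-3 + 2*(-7))) + 0 = 97*(6*(-3)*(-3 - 14)) + 0 = 97*(6*(-3)*(-17)) + 0 = 97*306 + 0 = 29682 + 0 = 29682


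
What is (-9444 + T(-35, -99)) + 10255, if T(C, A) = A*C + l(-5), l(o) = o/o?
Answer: 4277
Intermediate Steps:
l(o) = 1
T(C, A) = 1 + A*C (T(C, A) = A*C + 1 = 1 + A*C)
(-9444 + T(-35, -99)) + 10255 = (-9444 + (1 - 99*(-35))) + 10255 = (-9444 + (1 + 3465)) + 10255 = (-9444 + 3466) + 10255 = -5978 + 10255 = 4277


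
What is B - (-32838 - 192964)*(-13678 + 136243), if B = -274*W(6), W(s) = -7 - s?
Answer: 27675425692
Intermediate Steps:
B = 3562 (B = -274*(-7 - 1*6) = -274*(-7 - 6) = -274*(-13) = 3562)
B - (-32838 - 192964)*(-13678 + 136243) = 3562 - (-32838 - 192964)*(-13678 + 136243) = 3562 - (-225802)*122565 = 3562 - 1*(-27675422130) = 3562 + 27675422130 = 27675425692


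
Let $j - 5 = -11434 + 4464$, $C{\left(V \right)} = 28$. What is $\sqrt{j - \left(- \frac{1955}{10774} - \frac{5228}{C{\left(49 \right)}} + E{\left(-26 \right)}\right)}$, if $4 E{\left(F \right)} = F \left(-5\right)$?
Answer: $\frac{2 i \sqrt{2421116488721}}{37709} \approx 82.526 i$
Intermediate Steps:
$E{\left(F \right)} = - \frac{5 F}{4}$ ($E{\left(F \right)} = \frac{F \left(-5\right)}{4} = \frac{\left(-5\right) F}{4} = - \frac{5 F}{4}$)
$j = -6965$ ($j = 5 + \left(-11434 + 4464\right) = 5 - 6970 = -6965$)
$\sqrt{j - \left(- \frac{1955}{10774} - \frac{5228}{C{\left(49 \right)}} + E{\left(-26 \right)}\right)} = \sqrt{-6965 + \left(\left(\frac{5228}{28} - \frac{1955}{-10774}\right) - \left(- \frac{5}{4}\right) \left(-26\right)\right)} = \sqrt{-6965 + \left(\left(5228 \cdot \frac{1}{28} - - \frac{1955}{10774}\right) - \frac{65}{2}\right)} = \sqrt{-6965 + \left(\left(\frac{1307}{7} + \frac{1955}{10774}\right) - \frac{65}{2}\right)} = \sqrt{-6965 + \left(\frac{14095303}{75418} - \frac{65}{2}\right)} = \sqrt{-6965 + \frac{5822109}{37709}} = \sqrt{- \frac{256821076}{37709}} = \frac{2 i \sqrt{2421116488721}}{37709}$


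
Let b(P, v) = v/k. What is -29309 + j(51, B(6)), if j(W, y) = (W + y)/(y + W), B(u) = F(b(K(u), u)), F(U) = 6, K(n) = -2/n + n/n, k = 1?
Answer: -29308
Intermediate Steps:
K(n) = 1 - 2/n (K(n) = -2/n + 1 = 1 - 2/n)
b(P, v) = v (b(P, v) = v/1 = v*1 = v)
B(u) = 6
j(W, y) = 1 (j(W, y) = (W + y)/(W + y) = 1)
-29309 + j(51, B(6)) = -29309 + 1 = -29308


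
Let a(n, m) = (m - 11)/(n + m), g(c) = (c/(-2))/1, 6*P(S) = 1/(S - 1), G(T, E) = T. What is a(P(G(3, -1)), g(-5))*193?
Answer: -19686/31 ≈ -635.03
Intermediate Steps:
P(S) = 1/(6*(-1 + S)) (P(S) = 1/(6*(S - 1)) = 1/(6*(-1 + S)))
g(c) = -c/2 (g(c) = (c*(-½))*1 = -c/2*1 = -c/2)
a(n, m) = (-11 + m)/(m + n)
a(P(G(3, -1)), g(-5))*193 = ((-11 - ½*(-5))/(-½*(-5) + 1/(6*(-1 + 3))))*193 = ((-11 + 5/2)/(5/2 + (⅙)/2))*193 = (-17/2/(5/2 + (⅙)*(½)))*193 = (-17/2/(5/2 + 1/12))*193 = (-17/2/(31/12))*193 = ((12/31)*(-17/2))*193 = -102/31*193 = -19686/31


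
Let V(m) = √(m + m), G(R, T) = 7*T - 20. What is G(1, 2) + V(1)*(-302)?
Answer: -6 - 302*√2 ≈ -433.09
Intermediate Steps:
G(R, T) = -20 + 7*T
V(m) = √2*√m (V(m) = √(2*m) = √2*√m)
G(1, 2) + V(1)*(-302) = (-20 + 7*2) + (√2*√1)*(-302) = (-20 + 14) + (√2*1)*(-302) = -6 + √2*(-302) = -6 - 302*√2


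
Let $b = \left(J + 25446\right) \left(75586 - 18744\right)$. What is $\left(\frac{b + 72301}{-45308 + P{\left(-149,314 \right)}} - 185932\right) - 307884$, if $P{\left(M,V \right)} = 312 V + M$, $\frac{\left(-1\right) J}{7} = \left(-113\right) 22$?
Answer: $- \frac{23495133659}{52511} \approx -4.4743 \cdot 10^{5}$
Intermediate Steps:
$J = 17402$ ($J = - 7 \left(\left(-113\right) 22\right) = \left(-7\right) \left(-2486\right) = 17402$)
$b = 2435566016$ ($b = \left(17402 + 25446\right) \left(75586 - 18744\right) = 42848 \cdot 56842 = 2435566016$)
$P{\left(M,V \right)} = M + 312 V$
$\left(\frac{b + 72301}{-45308 + P{\left(-149,314 \right)}} - 185932\right) - 307884 = \left(\frac{2435566016 + 72301}{-45308 + \left(-149 + 312 \cdot 314\right)} - 185932\right) - 307884 = \left(\frac{2435638317}{-45308 + \left(-149 + 97968\right)} - 185932\right) - 307884 = \left(\frac{2435638317}{-45308 + 97819} - 185932\right) - 307884 = \left(\frac{2435638317}{52511} - 185932\right) - 307884 = - \frac{7327836935}{52511} - 307884 = - \frac{23495133659}{52511}$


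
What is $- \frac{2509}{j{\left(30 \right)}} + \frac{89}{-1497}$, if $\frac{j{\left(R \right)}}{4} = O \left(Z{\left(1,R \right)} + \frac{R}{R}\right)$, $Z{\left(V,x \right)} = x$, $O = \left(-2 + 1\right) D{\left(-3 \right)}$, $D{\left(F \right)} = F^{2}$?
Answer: $\frac{1218883}{556884} \approx 2.1888$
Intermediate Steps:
$O = -9$ ($O = \left(-2 + 1\right) \left(-3\right)^{2} = \left(-1\right) 9 = -9$)
$j{\left(R \right)} = -36 - 36 R$ ($j{\left(R \right)} = 4 \left(- 9 \left(R + \frac{R}{R}\right)\right) = 4 \left(- 9 \left(R + 1\right)\right) = 4 \left(- 9 \left(1 + R\right)\right) = 4 \left(-9 - 9 R\right) = -36 - 36 R$)
$- \frac{2509}{j{\left(30 \right)}} + \frac{89}{-1497} = - \frac{2509}{-36 - 1080} + \frac{89}{-1497} = - \frac{2509}{-36 - 1080} + 89 \left(- \frac{1}{1497}\right) = - \frac{2509}{-1116} - \frac{89}{1497} = \left(-2509\right) \left(- \frac{1}{1116}\right) - \frac{89}{1497} = \frac{2509}{1116} - \frac{89}{1497} = \frac{1218883}{556884}$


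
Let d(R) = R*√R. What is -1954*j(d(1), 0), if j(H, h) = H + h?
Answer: -1954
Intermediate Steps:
d(R) = R^(3/2)
-1954*j(d(1), 0) = -1954*(1^(3/2) + 0) = -1954*(1 + 0) = -1954*1 = -1954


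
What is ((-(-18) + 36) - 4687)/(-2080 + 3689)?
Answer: -4633/1609 ≈ -2.8794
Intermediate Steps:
((-(-18) + 36) - 4687)/(-2080 + 3689) = ((-3*(-6) + 36) - 4687)/1609 = ((18 + 36) - 4687)*(1/1609) = (54 - 4687)*(1/1609) = -4633*1/1609 = -4633/1609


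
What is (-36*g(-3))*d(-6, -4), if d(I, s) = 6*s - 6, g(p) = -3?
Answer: -3240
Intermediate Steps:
d(I, s) = -6 + 6*s
(-36*g(-3))*d(-6, -4) = (-36*(-3))*(-6 + 6*(-4)) = 108*(-6 - 24) = 108*(-30) = -3240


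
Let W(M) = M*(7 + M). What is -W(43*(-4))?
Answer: -28380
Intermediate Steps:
-W(43*(-4)) = -43*(-4)*(7 + 43*(-4)) = -(-172)*(7 - 172) = -(-172)*(-165) = -1*28380 = -28380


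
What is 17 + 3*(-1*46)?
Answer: -121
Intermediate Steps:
17 + 3*(-1*46) = 17 + 3*(-46) = 17 - 138 = -121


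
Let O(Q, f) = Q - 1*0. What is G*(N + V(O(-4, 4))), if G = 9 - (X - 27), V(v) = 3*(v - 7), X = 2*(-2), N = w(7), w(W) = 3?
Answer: -1200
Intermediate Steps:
O(Q, f) = Q (O(Q, f) = Q + 0 = Q)
N = 3
X = -4
V(v) = -21 + 3*v (V(v) = 3*(-7 + v) = -21 + 3*v)
G = 40 (G = 9 - (-4 - 27) = 9 - 1*(-31) = 9 + 31 = 40)
G*(N + V(O(-4, 4))) = 40*(3 + (-21 + 3*(-4))) = 40*(3 + (-21 - 12)) = 40*(3 - 33) = 40*(-30) = -1200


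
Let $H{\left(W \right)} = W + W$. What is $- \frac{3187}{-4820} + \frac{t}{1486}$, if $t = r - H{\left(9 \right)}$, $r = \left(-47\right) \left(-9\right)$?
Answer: $\frac{3343991}{3581260} \approx 0.93375$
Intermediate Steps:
$H{\left(W \right)} = 2 W$
$r = 423$
$t = 405$ ($t = 423 - 2 \cdot 9 = 423 - 18 = 405$)
$- \frac{3187}{-4820} + \frac{t}{1486} = - \frac{3187}{-4820} + \frac{405}{1486} = \left(-3187\right) \left(- \frac{1}{4820}\right) + 405 \cdot \frac{1}{1486} = \frac{3187}{4820} + \frac{405}{1486} = \frac{3343991}{3581260}$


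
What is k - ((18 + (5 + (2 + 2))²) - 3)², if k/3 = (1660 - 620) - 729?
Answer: -8283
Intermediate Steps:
k = 933 (k = 3*((1660 - 620) - 729) = 3*(1040 - 729) = 3*311 = 933)
k - ((18 + (5 + (2 + 2))²) - 3)² = 933 - ((18 + (5 + (2 + 2))²) - 3)² = 933 - ((18 + (5 + 4)²) - 3)² = 933 - ((18 + 9²) - 3)² = 933 - ((18 + 81) - 3)² = 933 - (99 - 3)² = 933 - 1*96² = 933 - 1*9216 = 933 - 9216 = -8283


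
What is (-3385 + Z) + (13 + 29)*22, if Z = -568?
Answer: -3029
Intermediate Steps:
(-3385 + Z) + (13 + 29)*22 = (-3385 - 568) + (13 + 29)*22 = -3953 + 42*22 = -3953 + 924 = -3029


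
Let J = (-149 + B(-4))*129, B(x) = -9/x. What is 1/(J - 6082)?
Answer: -4/100051 ≈ -3.9980e-5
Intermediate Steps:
J = -75723/4 (J = (-149 - 9/(-4))*129 = (-149 - 9*(-¼))*129 = (-149 + 9/4)*129 = -587/4*129 = -75723/4 ≈ -18931.)
1/(J - 6082) = 1/(-75723/4 - 6082) = 1/(-100051/4) = -4/100051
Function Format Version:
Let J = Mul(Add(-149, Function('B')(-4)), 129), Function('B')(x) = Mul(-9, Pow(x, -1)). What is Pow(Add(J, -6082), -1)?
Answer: Rational(-4, 100051) ≈ -3.9980e-5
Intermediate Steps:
J = Rational(-75723, 4) (J = Mul(Add(-149, Mul(-9, Pow(-4, -1))), 129) = Mul(Add(-149, Mul(-9, Rational(-1, 4))), 129) = Mul(Add(-149, Rational(9, 4)), 129) = Mul(Rational(-587, 4), 129) = Rational(-75723, 4) ≈ -18931.)
Pow(Add(J, -6082), -1) = Pow(Add(Rational(-75723, 4), -6082), -1) = Pow(Rational(-100051, 4), -1) = Rational(-4, 100051)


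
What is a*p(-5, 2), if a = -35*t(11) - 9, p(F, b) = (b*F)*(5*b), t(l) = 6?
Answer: 21900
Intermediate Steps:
p(F, b) = 5*F*b² (p(F, b) = (F*b)*(5*b) = 5*F*b²)
a = -219 (a = -35*6 - 9 = -210 - 9 = -219)
a*p(-5, 2) = -1095*(-5)*2² = -1095*(-5)*4 = -219*(-100) = 21900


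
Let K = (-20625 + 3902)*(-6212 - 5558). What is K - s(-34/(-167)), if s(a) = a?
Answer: 32870561536/167 ≈ 1.9683e+8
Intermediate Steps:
K = 196829710 (K = -16723*(-11770) = 196829710)
K - s(-34/(-167)) = 196829710 - (-34)/(-167) = 196829710 - (-34)*(-1)/167 = 196829710 - 1*34/167 = 196829710 - 34/167 = 32870561536/167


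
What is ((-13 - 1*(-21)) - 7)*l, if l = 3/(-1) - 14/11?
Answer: -47/11 ≈ -4.2727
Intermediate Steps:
l = -47/11 (l = 3*(-1) - 14*1/11 = -3 - 14/11 = -47/11 ≈ -4.2727)
((-13 - 1*(-21)) - 7)*l = ((-13 - 1*(-21)) - 7)*(-47/11) = ((-13 + 21) - 7)*(-47/11) = (8 - 7)*(-47/11) = 1*(-47/11) = -47/11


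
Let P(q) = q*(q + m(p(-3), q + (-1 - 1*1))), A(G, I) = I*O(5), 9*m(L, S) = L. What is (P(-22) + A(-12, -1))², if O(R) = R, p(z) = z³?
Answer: 297025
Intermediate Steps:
m(L, S) = L/9
A(G, I) = 5*I (A(G, I) = I*5 = 5*I)
P(q) = q*(-3 + q) (P(q) = q*(q + (⅑)*(-3)³) = q*(q + (⅑)*(-27)) = q*(q - 3) = q*(-3 + q))
(P(-22) + A(-12, -1))² = (-22*(-3 - 22) + 5*(-1))² = (-22*(-25) - 5)² = (550 - 5)² = 545² = 297025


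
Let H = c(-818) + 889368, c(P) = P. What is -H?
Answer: -888550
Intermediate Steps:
H = 888550 (H = -818 + 889368 = 888550)
-H = -1*888550 = -888550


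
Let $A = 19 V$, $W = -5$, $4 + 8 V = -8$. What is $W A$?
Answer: $\frac{285}{2} \approx 142.5$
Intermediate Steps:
$V = - \frac{3}{2}$ ($V = - \frac{1}{2} + \frac{1}{8} \left(-8\right) = - \frac{1}{2} - 1 = - \frac{3}{2} \approx -1.5$)
$A = - \frac{57}{2}$ ($A = 19 \left(- \frac{3}{2}\right) = - \frac{57}{2} \approx -28.5$)
$W A = \left(-5\right) \left(- \frac{57}{2}\right) = \frac{285}{2}$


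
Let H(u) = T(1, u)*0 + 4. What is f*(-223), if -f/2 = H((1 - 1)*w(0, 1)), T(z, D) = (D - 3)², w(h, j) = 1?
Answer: 1784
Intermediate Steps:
T(z, D) = (-3 + D)²
H(u) = 4 (H(u) = (-3 + u)²*0 + 4 = 0 + 4 = 4)
f = -8 (f = -2*4 = -8)
f*(-223) = -8*(-223) = 1784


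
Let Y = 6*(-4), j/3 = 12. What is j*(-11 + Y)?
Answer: -1260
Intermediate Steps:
j = 36 (j = 3*12 = 36)
Y = -24
j*(-11 + Y) = 36*(-11 - 24) = 36*(-35) = -1260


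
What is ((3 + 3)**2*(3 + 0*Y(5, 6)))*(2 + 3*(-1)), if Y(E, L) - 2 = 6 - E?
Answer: -108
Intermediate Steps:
Y(E, L) = 8 - E (Y(E, L) = 2 + (6 - E) = 8 - E)
((3 + 3)**2*(3 + 0*Y(5, 6)))*(2 + 3*(-1)) = ((3 + 3)**2*(3 + 0*(8 - 1*5)))*(2 + 3*(-1)) = (6**2*(3 + 0*(8 - 5)))*(2 - 3) = (36*(3 + 0*3))*(-1) = (36*(3 + 0))*(-1) = (36*3)*(-1) = 108*(-1) = -108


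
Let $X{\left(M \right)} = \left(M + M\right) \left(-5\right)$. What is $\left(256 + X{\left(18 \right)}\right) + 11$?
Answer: $87$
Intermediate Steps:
$X{\left(M \right)} = - 10 M$ ($X{\left(M \right)} = 2 M \left(-5\right) = - 10 M$)
$\left(256 + X{\left(18 \right)}\right) + 11 = \left(256 - 180\right) + 11 = 76 + 11 = 87$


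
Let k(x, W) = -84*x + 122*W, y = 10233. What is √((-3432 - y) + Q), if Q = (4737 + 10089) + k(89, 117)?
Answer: √7959 ≈ 89.213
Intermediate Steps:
Q = 21624 (Q = (4737 + 10089) + (-84*89 + 122*117) = 14826 + (-7476 + 14274) = 14826 + 6798 = 21624)
√((-3432 - y) + Q) = √((-3432 - 1*10233) + 21624) = √((-3432 - 10233) + 21624) = √(-13665 + 21624) = √7959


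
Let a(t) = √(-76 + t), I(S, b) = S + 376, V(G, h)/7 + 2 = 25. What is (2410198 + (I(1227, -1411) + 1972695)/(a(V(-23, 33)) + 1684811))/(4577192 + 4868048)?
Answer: 3420781350673331803/13405572959438686320 - 987149*√85/13405572959438686320 ≈ 0.25518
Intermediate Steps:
V(G, h) = 161 (V(G, h) = -14 + 7*25 = -14 + 175 = 161)
I(S, b) = 376 + S
(2410198 + (I(1227, -1411) + 1972695)/(a(V(-23, 33)) + 1684811))/(4577192 + 4868048) = (2410198 + ((376 + 1227) + 1972695)/(√(-76 + 161) + 1684811))/(4577192 + 4868048) = (2410198 + (1603 + 1972695)/(√85 + 1684811))/9445240 = (2410198 + 1974298/(1684811 + √85))*(1/9445240) = 172157/674660 + 987149/(4722620*(1684811 + √85))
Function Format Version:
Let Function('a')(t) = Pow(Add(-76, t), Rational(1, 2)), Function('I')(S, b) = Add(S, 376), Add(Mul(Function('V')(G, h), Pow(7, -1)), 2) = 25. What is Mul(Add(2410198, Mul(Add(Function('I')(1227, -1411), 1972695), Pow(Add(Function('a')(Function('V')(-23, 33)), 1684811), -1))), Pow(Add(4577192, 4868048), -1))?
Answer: Add(Rational(3420781350673331803, 13405572959438686320), Mul(Rational(-987149, 13405572959438686320), Pow(85, Rational(1, 2)))) ≈ 0.25518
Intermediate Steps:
Function('V')(G, h) = 161 (Function('V')(G, h) = Add(-14, Mul(7, 25)) = Add(-14, 175) = 161)
Function('I')(S, b) = Add(376, S)
Mul(Add(2410198, Mul(Add(Function('I')(1227, -1411), 1972695), Pow(Add(Function('a')(Function('V')(-23, 33)), 1684811), -1))), Pow(Add(4577192, 4868048), -1)) = Mul(Add(2410198, Mul(Add(Add(376, 1227), 1972695), Pow(Add(Pow(Add(-76, 161), Rational(1, 2)), 1684811), -1))), Pow(Add(4577192, 4868048), -1)) = Mul(Add(2410198, Mul(Add(1603, 1972695), Pow(Add(Pow(85, Rational(1, 2)), 1684811), -1))), Pow(9445240, -1)) = Mul(Add(2410198, Mul(1974298, Pow(Add(1684811, Pow(85, Rational(1, 2))), -1))), Rational(1, 9445240)) = Add(Rational(172157, 674660), Mul(Rational(987149, 4722620), Pow(Add(1684811, Pow(85, Rational(1, 2))), -1)))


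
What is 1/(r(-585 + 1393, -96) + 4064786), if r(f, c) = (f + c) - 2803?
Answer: 1/4062695 ≈ 2.4614e-7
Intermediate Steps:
r(f, c) = -2803 + c + f (r(f, c) = (c + f) - 2803 = -2803 + c + f)
1/(r(-585 + 1393, -96) + 4064786) = 1/((-2803 - 96 + (-585 + 1393)) + 4064786) = 1/((-2803 - 96 + 808) + 4064786) = 1/(-2091 + 4064786) = 1/4062695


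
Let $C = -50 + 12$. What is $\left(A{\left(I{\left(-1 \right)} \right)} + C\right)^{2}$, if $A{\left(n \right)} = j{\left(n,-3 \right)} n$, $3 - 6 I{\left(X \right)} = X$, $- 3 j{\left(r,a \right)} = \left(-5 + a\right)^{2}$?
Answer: $\frac{220900}{81} \approx 2727.2$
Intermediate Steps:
$C = -38$
$j{\left(r,a \right)} = - \frac{\left(-5 + a\right)^{2}}{3}$
$I{\left(X \right)} = \frac{1}{2} - \frac{X}{6}$
$A{\left(n \right)} = - \frac{64 n}{3}$ ($A{\left(n \right)} = - \frac{\left(-5 - 3\right)^{2}}{3} n = - \frac{\left(-8\right)^{2}}{3} n = \left(- \frac{1}{3}\right) 64 n = - \frac{64 n}{3}$)
$\left(A{\left(I{\left(-1 \right)} \right)} + C\right)^{2} = \left(- \frac{64 \left(\frac{1}{2} - - \frac{1}{6}\right)}{3} - 38\right)^{2} = \left(- \frac{64 \left(\frac{1}{2} + \frac{1}{6}\right)}{3} - 38\right)^{2} = \left(\left(- \frac{64}{3}\right) \frac{2}{3} - 38\right)^{2} = \left(- \frac{128}{9} - 38\right)^{2} = \left(- \frac{470}{9}\right)^{2} = \frac{220900}{81}$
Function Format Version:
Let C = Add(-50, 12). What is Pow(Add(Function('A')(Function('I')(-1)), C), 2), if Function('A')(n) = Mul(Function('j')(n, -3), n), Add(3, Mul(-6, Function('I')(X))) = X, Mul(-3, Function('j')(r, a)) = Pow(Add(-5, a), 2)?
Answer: Rational(220900, 81) ≈ 2727.2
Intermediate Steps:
C = -38
Function('j')(r, a) = Mul(Rational(-1, 3), Pow(Add(-5, a), 2))
Function('I')(X) = Add(Rational(1, 2), Mul(Rational(-1, 6), X))
Function('A')(n) = Mul(Rational(-64, 3), n) (Function('A')(n) = Mul(Mul(Rational(-1, 3), Pow(Add(-5, -3), 2)), n) = Mul(Mul(Rational(-1, 3), Pow(-8, 2)), n) = Mul(Mul(Rational(-1, 3), 64), n) = Mul(Rational(-64, 3), n))
Pow(Add(Function('A')(Function('I')(-1)), C), 2) = Pow(Add(Mul(Rational(-64, 3), Add(Rational(1, 2), Mul(Rational(-1, 6), -1))), -38), 2) = Pow(Add(Mul(Rational(-64, 3), Add(Rational(1, 2), Rational(1, 6))), -38), 2) = Pow(Add(Mul(Rational(-64, 3), Rational(2, 3)), -38), 2) = Pow(Add(Rational(-128, 9), -38), 2) = Pow(Rational(-470, 9), 2) = Rational(220900, 81)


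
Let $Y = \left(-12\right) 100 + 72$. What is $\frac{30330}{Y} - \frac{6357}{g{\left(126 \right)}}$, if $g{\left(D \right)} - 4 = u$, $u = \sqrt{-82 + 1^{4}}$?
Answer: $- \frac{5270799}{18236} + \frac{57213 i}{97} \approx -289.03 + 589.82 i$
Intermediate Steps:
$u = 9 i$ ($u = \sqrt{-82 + 1} = \sqrt{-81} = 9 i \approx 9.0 i$)
$g{\left(D \right)} = 4 + 9 i$
$Y = -1128$ ($Y = -1200 + 72 = -1128$)
$\frac{30330}{Y} - \frac{6357}{g{\left(126 \right)}} = \frac{30330}{-1128} - \frac{6357}{4 + 9 i} = 30330 \left(- \frac{1}{1128}\right) - 6357 \frac{4 - 9 i}{97} = - \frac{5055}{188} - \frac{6357 \left(4 - 9 i\right)}{97}$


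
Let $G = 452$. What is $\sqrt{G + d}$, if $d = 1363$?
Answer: $11 \sqrt{15} \approx 42.603$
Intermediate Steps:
$\sqrt{G + d} = \sqrt{452 + 1363} = \sqrt{1815} = 11 \sqrt{15}$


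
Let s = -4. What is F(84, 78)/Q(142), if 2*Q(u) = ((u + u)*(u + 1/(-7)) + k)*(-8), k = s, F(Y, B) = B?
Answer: -273/563968 ≈ -0.00048407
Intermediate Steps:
k = -4
Q(u) = 16 - 8*u*(-⅐ + u) (Q(u) = (((u + u)*(u + 1/(-7)) - 4)*(-8))/2 = (((2*u)*(u - ⅐) - 4)*(-8))/2 = (((2*u)*(-⅐ + u) - 4)*(-8))/2 = ((2*u*(-⅐ + u) - 4)*(-8))/2 = ((-4 + 2*u*(-⅐ + u))*(-8))/2 = (32 - 16*u*(-⅐ + u))/2 = 16 - 8*u*(-⅐ + u))
F(84, 78)/Q(142) = 78/(16 - 8*142² + (8/7)*142) = 78/(16 - 8*20164 + 1136/7) = 78/(16 - 161312 + 1136/7) = 78/(-1127936/7) = 78*(-7/1127936) = -273/563968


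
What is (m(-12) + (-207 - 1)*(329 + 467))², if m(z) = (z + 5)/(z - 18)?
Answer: 24671416823089/900 ≈ 2.7413e+10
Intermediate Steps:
m(z) = (5 + z)/(-18 + z)
(m(-12) + (-207 - 1)*(329 + 467))² = ((5 - 12)/(-18 - 12) + (-207 - 1)*(329 + 467))² = (-7/(-30) - 208*796)² = (-1/30*(-7) - 165568)² = (7/30 - 165568)² = (-4967033/30)² = 24671416823089/900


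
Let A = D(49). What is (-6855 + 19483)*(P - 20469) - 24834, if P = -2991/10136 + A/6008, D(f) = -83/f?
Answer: -245977702453327/951517 ≈ -2.5851e+8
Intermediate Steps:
A = -83/49 ≈ -1.6939
P = -7869355/26642476 (P = -2991/10136 - 83/49/6008 = -2991*1/10136 - 83/49*1/6008 = -2991/10136 - 83/294392 = -7869355/26642476 ≈ -0.29537)
(-6855 + 19483)*(P - 20469) - 24834 = (-6855 + 19483)*(-7869355/26642476 - 20469) - 24834 = 12628*(-545352710599/26642476) - 24834 = -245954072480149/951517 - 24834 = -245977702453327/951517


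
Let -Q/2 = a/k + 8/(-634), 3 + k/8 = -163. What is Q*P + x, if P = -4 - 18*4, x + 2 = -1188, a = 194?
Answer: -31944785/26311 ≈ -1214.1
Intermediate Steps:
k = -1328 (k = -24 + 8*(-163) = -24 - 1304 = -1328)
x = -1190 (x = -2 - 1188 = -1190)
P = -76 (P = -4 - 72 = -76)
Q = 33405/105244 (Q = -2*(194/(-1328) + 8/(-634)) = -2*(194*(-1/1328) + 8*(-1/634)) = -2*(-97/664 - 4/317) = -2*(-33405/210488) = 33405/105244 ≈ 0.31741)
Q*P + x = (33405/105244)*(-76) - 1190 = -634695/26311 - 1190 = -31944785/26311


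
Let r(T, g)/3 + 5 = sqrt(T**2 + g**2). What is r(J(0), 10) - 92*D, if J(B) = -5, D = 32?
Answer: -2959 + 15*sqrt(5) ≈ -2925.5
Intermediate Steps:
r(T, g) = -15 + 3*sqrt(T**2 + g**2)
r(J(0), 10) - 92*D = (-15 + 3*sqrt((-5)**2 + 10**2)) - 92*32 = (-15 + 3*sqrt(25 + 100)) - 2944 = (-15 + 3*sqrt(125)) - 2944 = (-15 + 3*(5*sqrt(5))) - 2944 = (-15 + 15*sqrt(5)) - 2944 = -2959 + 15*sqrt(5)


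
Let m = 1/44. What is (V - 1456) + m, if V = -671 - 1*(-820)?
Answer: -57507/44 ≈ -1307.0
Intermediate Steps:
m = 1/44 ≈ 0.022727
V = 149 (V = -671 + 820 = 149)
(V - 1456) + m = (149 - 1456) + 1/44 = -1307 + 1/44 = -57507/44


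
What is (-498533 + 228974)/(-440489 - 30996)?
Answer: 269559/471485 ≈ 0.57172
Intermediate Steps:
(-498533 + 228974)/(-440489 - 30996) = -269559/(-471485) = -269559*(-1/471485) = 269559/471485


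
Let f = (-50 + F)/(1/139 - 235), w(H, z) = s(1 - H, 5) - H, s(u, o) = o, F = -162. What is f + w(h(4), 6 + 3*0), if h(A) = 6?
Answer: -799/8166 ≈ -0.097845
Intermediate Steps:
w(H, z) = 5 - H
f = 7367/8166 (f = (-50 - 162)/(1/139 - 235) = -212/(1/139 - 235) = -212/(-32664/139) = -212*(-139/32664) = 7367/8166 ≈ 0.90215)
f + w(h(4), 6 + 3*0) = 7367/8166 + (5 - 1*6) = 7367/8166 + (5 - 6) = 7367/8166 - 1 = -799/8166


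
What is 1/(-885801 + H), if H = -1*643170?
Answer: -1/1528971 ≈ -6.5403e-7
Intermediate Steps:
H = -643170
1/(-885801 + H) = 1/(-885801 - 643170) = 1/(-1528971) = -1/1528971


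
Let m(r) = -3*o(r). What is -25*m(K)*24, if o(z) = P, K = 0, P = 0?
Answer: 0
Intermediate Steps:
o(z) = 0
m(r) = 0 (m(r) = -3*0 = 0)
-25*m(K)*24 = -25*0*24 = 0*24 = 0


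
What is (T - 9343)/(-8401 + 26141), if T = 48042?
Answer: 38699/17740 ≈ 2.1815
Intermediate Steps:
(T - 9343)/(-8401 + 26141) = (48042 - 9343)/(-8401 + 26141) = 38699/17740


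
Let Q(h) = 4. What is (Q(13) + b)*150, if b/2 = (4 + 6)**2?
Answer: 30600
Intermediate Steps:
b = 200 (b = 2*(4 + 6)**2 = 2*10**2 = 2*100 = 200)
(Q(13) + b)*150 = (4 + 200)*150 = 204*150 = 30600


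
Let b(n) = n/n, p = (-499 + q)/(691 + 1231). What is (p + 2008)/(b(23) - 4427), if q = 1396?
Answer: -3860273/8506772 ≈ -0.45379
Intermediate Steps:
p = 897/1922 (p = (-499 + 1396)/(691 + 1231) = 897/1922 ≈ 0.46670)
b(n) = 1
(p + 2008)/(b(23) - 4427) = (897/1922 + 2008)/(1 - 4427) = (3860273/1922)/(-4426) = (3860273/1922)*(-1/4426) = -3860273/8506772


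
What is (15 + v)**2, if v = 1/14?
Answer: 44521/196 ≈ 227.15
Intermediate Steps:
v = 1/14 ≈ 0.071429
(15 + v)**2 = (15 + 1/14)**2 = (211/14)**2 = 44521/196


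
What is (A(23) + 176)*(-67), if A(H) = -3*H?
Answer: -7169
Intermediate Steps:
(A(23) + 176)*(-67) = (-3*23 + 176)*(-67) = (-69 + 176)*(-67) = 107*(-67) = -7169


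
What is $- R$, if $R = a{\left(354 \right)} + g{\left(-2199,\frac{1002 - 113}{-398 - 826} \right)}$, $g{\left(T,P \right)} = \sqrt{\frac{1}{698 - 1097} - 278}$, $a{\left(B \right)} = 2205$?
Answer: $-2205 - \frac{i \sqrt{44258277}}{399} \approx -2205.0 - 16.673 i$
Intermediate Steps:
$g{\left(T,P \right)} = \frac{i \sqrt{44258277}}{399}$ ($g{\left(T,P \right)} = \sqrt{\frac{1}{-399} - 278} = \sqrt{- \frac{1}{399} - 278} = \sqrt{- \frac{110923}{399}} = \frac{i \sqrt{44258277}}{399}$)
$R = 2205 + \frac{i \sqrt{44258277}}{399} \approx 2205.0 + 16.673 i$
$- R = - (2205 + \frac{i \sqrt{44258277}}{399}) = -2205 - \frac{i \sqrt{44258277}}{399}$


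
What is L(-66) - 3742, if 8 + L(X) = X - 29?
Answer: -3845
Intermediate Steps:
L(X) = -37 + X (L(X) = -8 + (X - 29) = -8 + (-29 + X) = -37 + X)
L(-66) - 3742 = (-37 - 66) - 3742 = -103 - 3742 = -3845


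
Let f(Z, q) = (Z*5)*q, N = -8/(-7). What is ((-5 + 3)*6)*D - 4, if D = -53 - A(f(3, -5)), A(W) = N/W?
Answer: 110568/175 ≈ 631.82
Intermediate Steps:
N = 8/7 (N = -8*(-⅐) = 8/7 ≈ 1.1429)
f(Z, q) = 5*Z*q (f(Z, q) = (5*Z)*q = 5*Z*q)
A(W) = 8/(7*W)
D = -27817/525 (D = -53 - 8/(7*(5*3*(-5))) = -53 - 8/(7*(-75)) = -53 - 8*(-1)/(7*75) = -53 - 1*(-8/525) = -53 + 8/525 = -27817/525 ≈ -52.985)
((-5 + 3)*6)*D - 4 = ((-5 + 3)*6)*(-27817/525) - 4 = -2*6*(-27817/525) - 4 = -12*(-27817/525) - 4 = 111268/175 - 4 = 110568/175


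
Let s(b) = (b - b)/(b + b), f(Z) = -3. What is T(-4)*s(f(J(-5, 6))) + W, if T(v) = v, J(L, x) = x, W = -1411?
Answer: -1411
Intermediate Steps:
s(b) = 0 (s(b) = 0/((2*b)) = 0*(1/(2*b)) = 0)
T(-4)*s(f(J(-5, 6))) + W = -4*0 - 1411 = 0 - 1411 = -1411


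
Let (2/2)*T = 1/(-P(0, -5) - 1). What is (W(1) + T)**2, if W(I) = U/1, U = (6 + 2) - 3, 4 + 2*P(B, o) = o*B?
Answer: 36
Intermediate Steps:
P(B, o) = -2 + B*o/2 (P(B, o) = -2 + (o*B)/2 = -2 + (B*o)/2 = -2 + B*o/2)
U = 5 (U = 8 - 3 = 5)
T = 1 (T = 1/(-(-2 + (1/2)*0*(-5)) - 1) = 1/(-(-2 + 0) - 1) = 1/(-1*(-2) - 1) = 1/(2 - 1) = 1/1 = 1)
W(I) = 5 (W(I) = 5/1 = 5*1 = 5)
(W(1) + T)**2 = (5 + 1)**2 = 6**2 = 36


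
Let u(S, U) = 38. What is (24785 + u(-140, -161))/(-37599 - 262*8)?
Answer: -24823/39695 ≈ -0.62534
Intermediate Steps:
(24785 + u(-140, -161))/(-37599 - 262*8) = (24785 + 38)/(-37599 - 262*8) = 24823/(-37599 - 2096) = 24823/(-39695) = 24823*(-1/39695) = -24823/39695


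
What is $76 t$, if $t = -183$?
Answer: $-13908$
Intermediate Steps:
$76 t = 76 \left(-183\right) = -13908$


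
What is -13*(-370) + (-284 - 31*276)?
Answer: -4030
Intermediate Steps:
-13*(-370) + (-284 - 31*276) = 4810 + (-284 - 8556) = 4810 - 8840 = -4030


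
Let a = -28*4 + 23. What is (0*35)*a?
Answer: 0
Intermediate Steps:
a = -89 (a = -112 + 23 = -89)
(0*35)*a = (0*35)*(-89) = 0*(-89) = 0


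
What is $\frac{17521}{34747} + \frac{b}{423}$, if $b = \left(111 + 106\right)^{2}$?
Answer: $\frac{1643612866}{14697981} \approx 111.83$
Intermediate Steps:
$b = 47089$ ($b = 217^{2} = 47089$)
$\frac{17521}{34747} + \frac{b}{423} = \frac{17521}{34747} + \frac{47089}{423} = \frac{1643612866}{14697981}$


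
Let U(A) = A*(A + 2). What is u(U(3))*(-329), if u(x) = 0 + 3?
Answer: -987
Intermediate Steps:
U(A) = A*(2 + A)
u(x) = 3
u(U(3))*(-329) = 3*(-329) = -987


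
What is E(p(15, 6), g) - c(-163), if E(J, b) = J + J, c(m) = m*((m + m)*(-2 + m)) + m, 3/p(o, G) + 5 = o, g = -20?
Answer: 43839668/5 ≈ 8.7679e+6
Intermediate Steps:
p(o, G) = 3/(-5 + o)
c(m) = m + 2*m²*(-2 + m) (c(m) = m*((2*m)*(-2 + m)) + m = m*(2*m*(-2 + m)) + m = 2*m²*(-2 + m) + m = m + 2*m²*(-2 + m))
E(J, b) = 2*J
E(p(15, 6), g) - c(-163) = 2*(3/(-5 + 15)) - (-163)*(1 - 4*(-163) + 2*(-163)²) = 2*(3/10) - (-163)*(1 + 652 + 2*26569) = 2*(3*(⅒)) - (-163)*(1 + 652 + 53138) = 2*(3/10) - (-163)*53791 = ⅗ - 1*(-8767933) = ⅗ + 8767933 = 43839668/5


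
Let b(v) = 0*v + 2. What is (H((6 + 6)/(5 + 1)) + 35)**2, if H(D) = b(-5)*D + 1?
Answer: 1600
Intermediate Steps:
b(v) = 2 (b(v) = 0 + 2 = 2)
H(D) = 1 + 2*D (H(D) = 2*D + 1 = 1 + 2*D)
(H((6 + 6)/(5 + 1)) + 35)**2 = ((1 + 2*((6 + 6)/(5 + 1))) + 35)**2 = ((1 + 2*(12/6)) + 35)**2 = ((1 + 2*(12*(1/6))) + 35)**2 = ((1 + 2*2) + 35)**2 = ((1 + 4) + 35)**2 = (5 + 35)**2 = 40**2 = 1600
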